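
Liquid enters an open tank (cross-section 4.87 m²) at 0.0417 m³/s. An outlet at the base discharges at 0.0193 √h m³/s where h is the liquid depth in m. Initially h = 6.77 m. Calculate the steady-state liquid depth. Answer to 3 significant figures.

4.67 m

Accumulation of liquid (constant cross-section A): A dh/dt = Q_in − 0.0193 √h. At steady state dh/dt = 0:
Q_in = 0.0193 √h_ss ⇒ √h_ss = 0.0417/0.0193 = 2.1606.
h_ss = 2.1606² = 4.6683 m. (Since h₀ = 6.77 m > h_ss, the level will fall toward this value.)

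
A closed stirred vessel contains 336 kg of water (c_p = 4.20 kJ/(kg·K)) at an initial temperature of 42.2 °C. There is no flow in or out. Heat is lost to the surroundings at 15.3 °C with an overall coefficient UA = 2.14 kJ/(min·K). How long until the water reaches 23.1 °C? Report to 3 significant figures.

816 min

Unsteady energy balance on the tank contents: M c_p dT/dt = −UA(T − T_amb).
τ = M c_p/UA = 659.44 min; T_ss = T_amb = 15.300 °C.
T(t) = T_ss + (T₀ − T_ss)e^(−t/τ); set T = 23.1:
t = −τ ln[(T − T_ss)/(T₀ − T_ss)] = −659.44 · ln(0.28996) = 816.39 min.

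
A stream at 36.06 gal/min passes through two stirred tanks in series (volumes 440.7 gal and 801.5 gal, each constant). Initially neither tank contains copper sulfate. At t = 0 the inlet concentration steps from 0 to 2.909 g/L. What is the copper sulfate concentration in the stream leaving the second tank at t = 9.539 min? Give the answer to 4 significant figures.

0.3297 g/L

Each tank obeys Vᵢ dCᵢ/dt = Q(Cᵢ₋₁ − Cᵢ), so τᵢ = Vᵢ/Q.
τ₁ = 440.7/36.06 = 12.2213 min; τ₂ = 801.5/36.06 = 22.2268 min.
Solving the cascade with C₁(0)=C₂(0)=0 gives C₂(t) = C_in[1 − (τ₁ e^(−t/τ₁) − τ₂ e^(−t/τ₂))/(τ₁ − τ₂)].
At t = 9.539: e^(−t/τ₁) = 0.458166, e^(−t/τ₂) = 0.651052.
C₂ = 2.909·[1 − (12.2213·0.458166 − 22.2268·0.651052)/(-10.0055)] = 2.909·0.113347 = 0.329728 g/L.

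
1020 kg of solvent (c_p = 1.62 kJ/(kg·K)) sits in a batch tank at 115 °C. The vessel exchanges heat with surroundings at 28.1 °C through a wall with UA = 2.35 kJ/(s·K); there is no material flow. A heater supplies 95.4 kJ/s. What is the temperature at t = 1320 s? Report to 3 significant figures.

Heat balance on the well-mixed liquid: M c_p dT/dt = −UA(T − T_amb) + Q̇.
dT/dt = (T_ss − T)/τ with T_ss = T_amb + Q̇/UA = 28.1 + 95.4/2.35 = 68.696 °C, τ = M c_p/UA = 1020·1.62/2.35 = 703.15 s.
Integrating: T(t) = T_ss + (T₀ − T_ss) e^(−t/τ).
T(1320) = 68.696 + (46.304)·0.15301 = 75.781 °C.

75.8 °C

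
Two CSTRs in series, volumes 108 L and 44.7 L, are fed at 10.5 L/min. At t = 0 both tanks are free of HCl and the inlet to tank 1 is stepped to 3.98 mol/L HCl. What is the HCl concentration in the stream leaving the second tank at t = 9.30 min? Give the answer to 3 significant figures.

Each tank obeys Vᵢ dCᵢ/dt = Q(Cᵢ₋₁ − Cᵢ), so τᵢ = Vᵢ/Q.
τ₁ = 108/10.5 = 10.286 min; τ₂ = 44.7/10.5 = 4.2571 min.
Solving the cascade with C₁(0)=C₂(0)=0 gives C₂(t) = C_in[1 − (τ₁ e^(−t/τ₁) − τ₂ e^(−t/τ₂))/(τ₁ − τ₂)].
At t = 9.30: e^(−t/τ₁) = 0.40488, e^(−t/τ₂) = 0.11253.
C₂ = 3.98·[1 − (10.286·0.40488 − 4.2571·0.11253)/(6.0286)] = 3.98·0.38867 = 1.5469 mol/L.

1.55 mol/L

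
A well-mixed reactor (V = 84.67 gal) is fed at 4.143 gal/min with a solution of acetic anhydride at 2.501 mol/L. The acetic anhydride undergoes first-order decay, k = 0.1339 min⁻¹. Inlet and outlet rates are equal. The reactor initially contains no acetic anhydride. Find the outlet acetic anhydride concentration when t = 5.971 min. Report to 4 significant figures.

V dC/dt = Q(C_in − C) − k V C.
dC/dt = (Q/V) C_in − (Q/V + k) C; effective rate a = Q/V + k = 0.0489311 + 0.1339 = 0.182831 min⁻¹.
C_ss = Q C_in/(Q + kV) = 0.669343 mol/L; C(t) = C_ss + (C₀ − C_ss) e^(−a t).
C(5.971) = 0.669343 + (-0.669343)·e^(−0.182831·5.971) = 0.669343 + (-0.669343)·0.335651 = 0.444678 mol/L.

0.4447 mol/L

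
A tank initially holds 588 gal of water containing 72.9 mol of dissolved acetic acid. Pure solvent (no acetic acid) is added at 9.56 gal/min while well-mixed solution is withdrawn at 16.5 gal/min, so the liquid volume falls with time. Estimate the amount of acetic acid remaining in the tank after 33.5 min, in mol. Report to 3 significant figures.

22.0 mol

Total volume: dV/dt = Q_in − Q_out = -6.9400 gal/min, so V(t) = 588 − 6.9400 t and V(33.5) = 355.51 gal.
Solute balance: dm/dt = 0 − Q_out C = −Q_out m/V(t).
dm/m = −Q_out dt/(V₀ − 6.9400 t); integrating gives ln(m/m₀) = −(Q_out/(Q_in−Q_out)) ln(V/V₀).
m = m₀ (V₀/V)^(Q_out/(Q_in−Q_out)) = 72.9 × (588/355.51)^(-2.3775) = 22.038 mol.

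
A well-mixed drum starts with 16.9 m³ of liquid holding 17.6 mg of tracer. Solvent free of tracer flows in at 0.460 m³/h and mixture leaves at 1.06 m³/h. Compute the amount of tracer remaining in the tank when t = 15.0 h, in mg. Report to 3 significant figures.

Let m(t) be the amount of tracer. Volume: V(t) = V₀ + (Q_in − Q_out) t = 16.9 − 0.60000 t; V(15.0) = 7.9000 m³.
Species balance (pure solvent in): dm/dt = −Q_out · m/V(t).
dm/m = −Q_out dt/(V₀ − 0.60000 t); integrating gives ln(m/m₀) = −(Q_out/(Q_in−Q_out)) ln(V/V₀).
m = m₀ (V₀/V)^(Q_out/(Q_in−Q_out)) = 17.6 × (16.9/7.9000)^(-1.7667) = 4.5926 mg.

4.59 mg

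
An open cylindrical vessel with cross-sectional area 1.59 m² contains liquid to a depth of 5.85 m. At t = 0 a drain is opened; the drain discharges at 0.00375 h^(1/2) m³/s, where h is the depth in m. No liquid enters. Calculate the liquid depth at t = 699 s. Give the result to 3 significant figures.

Unsteady balance on liquid volume: A dh/dt = −0.00375 √h.
Separate and integrate: 2(√h − √h₀) = −(0.00375/A) t.
√h = √5.85 − 0.00375·699/(2·1.59) = 2.4187 − 0.82429 = 1.5944.
h = 1.5944² = 2.5421 m.

2.54 m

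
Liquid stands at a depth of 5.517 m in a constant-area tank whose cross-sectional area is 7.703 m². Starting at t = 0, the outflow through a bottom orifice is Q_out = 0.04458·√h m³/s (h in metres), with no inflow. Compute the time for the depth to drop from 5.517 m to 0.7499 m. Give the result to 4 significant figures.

512.4 s

Accumulation of liquid (constant cross-section A): A dh/dt = −0.04458 √h.
This is separable: 2 d(√h)/dt = −0.04458/A, so √h = √h₀ − (0.04458/(2A)) t.
t = 2A(√h₀ − √h)/0.04458 = 2·7.703·(√5.517 − √0.7499)/0.04458
  = 15.4060 × (2.34883 − 0.865968) / 0.04458 = 512.449 s.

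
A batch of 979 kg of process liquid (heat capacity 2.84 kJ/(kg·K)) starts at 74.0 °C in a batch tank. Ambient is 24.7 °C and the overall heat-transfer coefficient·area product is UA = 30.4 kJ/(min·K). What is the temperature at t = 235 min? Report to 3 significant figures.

First-law balance (no shaft work): M c_p dT/dt = −UA(T − T_amb).
dT/dt = (T_ss − T)/τ with T_ss = T_amb = 24.700 °C, τ = M c_p/UA = 979·2.84/30.4 = 91.459 min.
This is linear first-order; T(t) = T_ss + (T₀ − T_ss) e^(−t/τ).
T(235) = 24.700 + (49.300)·0.076578 = 28.475 °C.

28.5 °C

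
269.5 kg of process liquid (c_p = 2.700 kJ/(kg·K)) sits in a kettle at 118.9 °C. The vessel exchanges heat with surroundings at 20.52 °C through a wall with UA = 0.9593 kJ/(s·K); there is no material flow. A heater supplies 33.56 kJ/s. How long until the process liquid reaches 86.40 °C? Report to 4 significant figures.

545.2 s

M c_p dT/dt = −UA(T − T_amb) + Q̇.
τ = M c_p/UA = 758.522 s; T_ss = T_amb + Q̇/UA = 20.52 + 33.56/0.9593 = 55.5038 °C.
T(t) = T_ss + (T₀ − T_ss)e^(−t/τ); set T = 86.40:
t = −τ ln[(T − T_ss)/(T₀ − T_ss)] = −758.522 · ln(0.487351) = 545.204 s.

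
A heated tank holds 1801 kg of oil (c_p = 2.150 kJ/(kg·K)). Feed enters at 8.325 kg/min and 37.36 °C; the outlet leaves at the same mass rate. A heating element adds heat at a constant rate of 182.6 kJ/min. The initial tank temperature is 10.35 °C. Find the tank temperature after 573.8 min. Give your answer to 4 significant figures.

M c_p dT/dt = ṁ c_p (T_in − T) + Q̇.
τ = M/ṁ = 216.336 min; T_ss = T_in + Q̇/(ṁ c_p) = 37.36 + 182.6/(8.325·2.150) = 47.5618 °C.
T approaches T_ss exponentially: T(t) = T_ss + (T₀ − T_ss) e^(−t/τ).
T(573.8) = 47.5618 + (-37.2118)·e^(−573.8/216.336) = 47.5618 + (-37.2118)·0.0704853 = 44.9389 °C.

44.94 °C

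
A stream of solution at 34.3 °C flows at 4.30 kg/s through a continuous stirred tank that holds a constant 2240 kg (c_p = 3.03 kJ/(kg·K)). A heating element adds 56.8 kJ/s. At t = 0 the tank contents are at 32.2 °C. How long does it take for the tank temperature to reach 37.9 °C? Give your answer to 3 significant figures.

M c_p dT/dt = ṁ c_p (T_in − T) + Q̇.
τ = M/ṁ = 520.93 s; T_ss = T_in + Q̇/(ṁ c_p) = 38.660 °C.
T(t) = T_ss + (T₀ − T_ss) e^(−t/τ). Set T = 37.9:
e^(−t/τ) = (37.9 − 38.660)/(32.2 − 38.660) = 0.11758
t = −520.93 · ln(0.11758) = 1115.1 s.

1120 s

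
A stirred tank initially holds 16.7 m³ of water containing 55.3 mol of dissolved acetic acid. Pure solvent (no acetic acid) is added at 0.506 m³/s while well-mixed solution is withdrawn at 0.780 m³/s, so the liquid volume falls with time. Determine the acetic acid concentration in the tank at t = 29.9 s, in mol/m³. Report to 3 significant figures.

Total volume: dV/dt = Q_in − Q_out = -0.27400 m³/s, so V(t) = 16.7 − 0.27400 t and V(29.9) = 8.5074 m³.
Species balance (pure solvent in): dm/dt = −Q_out · m/V(t).
Separate: dm/m = −Q_out dt/V(t) ⇒ ln(m/m₀) = −(Q_out/(Q_in−Q_out)) ln(V/V₀).
m = m₀ (V₀/V)^(Q_out/(Q_in−Q_out)) = 55.3 × (16.7/8.5074)^(-2.8467) = 8.1071 mol.
C = m/V = 8.1071/8.5074 = 0.95295 mol/m³.

0.953 mol/m³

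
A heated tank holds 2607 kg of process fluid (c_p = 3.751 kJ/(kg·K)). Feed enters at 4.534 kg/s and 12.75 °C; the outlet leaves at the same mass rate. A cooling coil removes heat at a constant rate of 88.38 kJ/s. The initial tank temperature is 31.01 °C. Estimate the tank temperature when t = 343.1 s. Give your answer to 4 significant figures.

20.47 °C

M c_p dT/dt = ṁ c_p (T_in − T) − Q̇.
Rearrange: dT/dt = (T_ss − T)/τ with τ = M/ṁ = 574.989 s and T_ss = T_in − Q̇/(ṁ c_p) = 7.55333 °C.
This is linear first-order; T(t) = T_ss + (T₀ − T_ss) e^(−t/τ).
T(343.1) = 7.55333 + (23.4567)·e^(−343.1/574.989) = 7.55333 + (23.4567)·0.550622 = 20.4691 °C.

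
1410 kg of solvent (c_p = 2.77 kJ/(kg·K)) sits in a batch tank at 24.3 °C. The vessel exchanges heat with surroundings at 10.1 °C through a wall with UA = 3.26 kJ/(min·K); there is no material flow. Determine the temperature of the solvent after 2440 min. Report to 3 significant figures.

12.0 °C

Lumped-capacitance energy balance: M c_p dT/dt = UA(T_amb − T).
dT/dt = (T_ss − T)/τ with T_ss = T_amb = 10.100 °C, τ = M c_p/UA = 1410·2.77/3.26 = 1198.1 min.
T approaches T_ss exponentially: T(t) = T_ss + (T₀ − T_ss) e^(−t/τ).
T(2440) = 10.100 + (14.200)·0.13047 = 11.953 °C.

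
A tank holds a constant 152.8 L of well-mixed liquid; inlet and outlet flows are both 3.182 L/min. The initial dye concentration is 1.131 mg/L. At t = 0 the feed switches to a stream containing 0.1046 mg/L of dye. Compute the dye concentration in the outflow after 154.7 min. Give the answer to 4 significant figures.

Mass balance on the solute (V constant): V dC/dt = Q(C_in − C).
Rewrite as dC/dt + C/τ = C_in/τ, τ = V/Q = 48.0201 min.
Integrating: C(t) = C_in + (C₀ − C_in) e^(−t/τ).
C(154.7) = 0.1046 + (1.131 − 0.1046)·e^(−154.7/48.0201) = 0.1046 + (1.02640)·0.0398925 = 0.145546 mg/L.

0.1455 mg/L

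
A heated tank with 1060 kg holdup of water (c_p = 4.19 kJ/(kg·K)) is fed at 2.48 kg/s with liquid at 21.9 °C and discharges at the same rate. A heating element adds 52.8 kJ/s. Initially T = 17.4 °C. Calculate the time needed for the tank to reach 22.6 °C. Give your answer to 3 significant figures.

Heat balance on the well-mixed liquid: M c_p dT/dt = ṁ c_p (T_in − T) + 52.8.
τ = M/ṁ = 427.42 s; T_ss = T_in + Q̇/(ṁ c_p) = 26.981 °C.
T(t) = T_ss + (T₀ − T_ss) e^(−t/τ). Set T = 22.6:
e^(−t/τ) = (22.6 − 26.981)/(17.4 − 26.981) = 0.45727
t = −427.42 · ln(0.45727) = 334.45 s.

334 s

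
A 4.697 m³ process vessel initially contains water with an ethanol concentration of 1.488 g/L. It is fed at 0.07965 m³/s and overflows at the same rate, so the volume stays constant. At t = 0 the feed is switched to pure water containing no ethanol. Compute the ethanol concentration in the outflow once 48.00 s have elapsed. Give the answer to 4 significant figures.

0.6593 g/L

Species balance on the tank: V dC/dt = Q(C_in − C).
Time constant τ = V/Q = 4.697/0.07965 = 58.9705 s.
C approaches C_in exponentially: C(t) = C_in + (C₀ − C_in) e^(−t/τ).
C(48.00) = 0 + (1.488 − 0)·e^(−48.00/58.9705) = 0 + (1.48800)·0.443097 = 0.659328 g/L.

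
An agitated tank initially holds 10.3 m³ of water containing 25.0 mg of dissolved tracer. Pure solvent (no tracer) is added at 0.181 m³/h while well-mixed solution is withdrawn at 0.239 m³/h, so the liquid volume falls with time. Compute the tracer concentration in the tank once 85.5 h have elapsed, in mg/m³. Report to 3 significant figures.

Let m(t) be the amount of tracer. Volume: V(t) = V₀ + (Q_in − Q_out) t = 10.3 − 0.058000 t; V(85.5) = 5.3410 m³.
No tracer enters, so dm/dt = −Q_out · (m/V).
dm/m = −Q_out dt/(V₀ − 0.058000 t); integrating gives ln(m/m₀) = −(Q_out/(Q_in−Q_out)) ln(V/V₀).
m = m₀ (V₀/V)^(Q_out/(Q_in−Q_out)) = 25.0 × (10.3/5.3410)^(-4.1207) = 1.6698 mg.
C = m/V = 1.6698/5.3410 = 0.31263 mg/m³.

0.313 mg/m³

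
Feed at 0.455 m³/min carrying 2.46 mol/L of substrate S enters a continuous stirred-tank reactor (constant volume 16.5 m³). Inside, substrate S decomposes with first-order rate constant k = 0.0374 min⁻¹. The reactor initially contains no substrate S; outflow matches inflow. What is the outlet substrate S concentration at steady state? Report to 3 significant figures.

Accumulation = in − out − consumed: V dC/dt = Q C_in − Q C − k V C.
At steady state: 0 = Q C_in − (Q + kV) C_ss, so C_ss = Q C_in/(Q + kV).
C_ss = 0.455·2.46/(0.455 + 0.0374·16.5) = 1.1193/1.0721 = 1.0440 mol/L.

1.04 mol/L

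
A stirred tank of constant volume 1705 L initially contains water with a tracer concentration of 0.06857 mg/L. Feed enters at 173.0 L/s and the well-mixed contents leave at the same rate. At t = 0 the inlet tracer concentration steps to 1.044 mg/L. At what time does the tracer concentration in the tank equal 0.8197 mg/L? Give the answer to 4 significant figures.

Transient balance on the dissolved component: V dC/dt = Q(C_in − C), so τ = V/Q = 9.85549 s.
C(t) = C_in + (C₀ − C_in) e^(−t/τ). Set C = 0.8197 and solve for t:
e^(−t/τ) = (C − C_in)/(C₀ − C_in) = (0.8197 − 1.044)/(0.06857 − 1.044) = 0.229950
t = −τ ln(…) = 9.85549 × 1.46989 = 14.4865 s.

14.49 s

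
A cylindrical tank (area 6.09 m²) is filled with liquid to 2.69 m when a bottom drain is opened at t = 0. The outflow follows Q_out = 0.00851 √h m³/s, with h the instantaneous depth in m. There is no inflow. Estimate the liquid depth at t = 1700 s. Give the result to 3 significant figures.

A dh/dt = −Q_out = −0.00851 √h.
Separate and integrate: 2(√h − √h₀) = −(0.00851/A) t.
√h = √2.69 − 0.00851·1700/(2·6.09) = 1.6401 − 1.1878 = 0.45236.
h = 0.45236² = 0.20463 m.

0.205 m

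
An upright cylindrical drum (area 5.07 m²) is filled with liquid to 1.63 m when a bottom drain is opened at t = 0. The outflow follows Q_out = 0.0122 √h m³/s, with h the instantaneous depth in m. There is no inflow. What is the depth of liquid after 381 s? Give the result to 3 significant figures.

0.670 m

With no inflow, A dh/dt = −0.0122 √h.
This is separable: 2 d(√h)/dt = −0.0122/A, so √h = √h₀ − (0.0122/(2A)) t.
√h = √1.63 − 0.0122·381/(2·5.07) = 1.2767 − 0.45840 = 0.81831.
h = 0.81831² = 0.66963 m.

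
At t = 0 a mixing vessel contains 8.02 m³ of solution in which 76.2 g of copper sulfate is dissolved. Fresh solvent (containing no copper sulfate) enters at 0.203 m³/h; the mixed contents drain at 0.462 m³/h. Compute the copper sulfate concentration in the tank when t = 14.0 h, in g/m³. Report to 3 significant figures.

Let m(t) be the amount of copper sulfate. Volume: V(t) = V₀ + (Q_in − Q_out) t = 8.02 − 0.25900 t; V(14.0) = 4.3940 m³.
No copper sulfate enters, so dm/dt = −Q_out · (m/V).
dm/m = −Q_out dt/(V₀ − 0.25900 t); integrating gives ln(m/m₀) = −(Q_out/(Q_in−Q_out)) ln(V/V₀).
m = m₀ (V₀/V)^(Q_out/(Q_in−Q_out)) = 76.2 × (8.02/4.3940)^(-1.7838) = 26.051 g.
C = m/V = 26.051/4.3940 = 5.9288 g/m³.

5.93 g/m³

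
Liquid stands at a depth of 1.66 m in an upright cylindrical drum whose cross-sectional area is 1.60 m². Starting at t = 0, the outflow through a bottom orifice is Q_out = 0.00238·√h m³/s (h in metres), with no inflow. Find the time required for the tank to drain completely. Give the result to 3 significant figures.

1730 s

A dh/dt = −Q_out = −0.00238 √h.
Separate and integrate: 2(√h − √h₀) = −(0.00238/A) t.
Set h = 0: 2√h₀ = (0.00238/A) t_empty ⇒ t_empty = 2A√h₀/0.00238.
t_empty = 2·1.60·√1.66/0.00238 = 3.2000·1.2884/0.00238 = 1732.3 s.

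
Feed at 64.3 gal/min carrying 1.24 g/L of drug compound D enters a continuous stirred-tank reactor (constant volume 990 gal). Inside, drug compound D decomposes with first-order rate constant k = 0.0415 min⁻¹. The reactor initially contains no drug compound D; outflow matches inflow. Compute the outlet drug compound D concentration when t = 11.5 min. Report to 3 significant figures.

V dC/dt = Q(C_in − C) − k V C.
dC/dt = (Q/V) C_in − (Q/V + k) C; effective rate a = Q/V + k = 0.064949 + 0.0415 = 0.10645 min⁻¹.
C_ss = Q C_in/(Q + kV) = 0.75658 g/L; C(t) = C_ss + (C₀ − C_ss) e^(−a t).
C(11.5) = 0.75658 + (-0.75658)·e^(−0.10645·11.5) = 0.75658 + (-0.75658)·0.29400 = 0.53414 g/L.

0.534 g/L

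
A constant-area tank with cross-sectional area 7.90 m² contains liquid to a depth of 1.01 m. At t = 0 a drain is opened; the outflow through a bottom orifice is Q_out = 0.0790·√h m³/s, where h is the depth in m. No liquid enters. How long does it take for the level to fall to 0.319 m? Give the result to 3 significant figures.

88.0 s

Unsteady balance on liquid volume: A dh/dt = −0.0790 √h.
This is separable: 2 d(√h)/dt = −0.0790/A, so √h = √h₀ − (0.0790/(2A)) t.
t = 2A(√h₀ − √h)/0.0790 = 2·7.90·(√1.01 − √0.319)/0.0790
  = 15.800 × (1.0050 − 0.56480) / 0.0790 = 88.037 s.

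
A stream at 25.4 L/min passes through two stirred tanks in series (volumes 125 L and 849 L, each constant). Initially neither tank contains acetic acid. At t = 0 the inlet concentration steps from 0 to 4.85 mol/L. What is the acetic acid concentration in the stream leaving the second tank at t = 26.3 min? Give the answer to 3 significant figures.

Time constants: τᵢ = Vᵢ/Q for each well-mixed tank.
τ₁ = 125/25.4 = 4.9213 min; τ₂ = 849/25.4 = 33.425 min.
Tank 1: C₁ = C_in(1 − e^(−t/τ₁)). Tank 2 (τ₁ ≠ τ₂): C₂ = C_in[1 − (τ₁ e^(−t/τ₁) − τ₂ e^(−t/τ₂))/(τ₁ − τ₂)].
At t = 26.3: e^(−t/τ₁) = 0.0047760, e^(−t/τ₂) = 0.45529.
C₂ = 4.85·[1 − (4.9213·0.0047760 − 33.425·0.45529)/(-28.504)] = 4.85·0.46693 = 2.2646 mol/L.

2.26 mol/L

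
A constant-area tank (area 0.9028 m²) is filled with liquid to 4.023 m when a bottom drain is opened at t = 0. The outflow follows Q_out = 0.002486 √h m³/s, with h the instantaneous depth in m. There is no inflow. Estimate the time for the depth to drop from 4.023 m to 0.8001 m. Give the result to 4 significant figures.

807.1 s

A dh/dt = −Q_out = −0.002486 √h.
∫ h^(−1/2) dh = −(0.002486/A) ∫ dt, giving 2√h = 2√h₀ − (0.002486/A) t.
t = 2A(√h₀ − √h)/0.002486 = 2·0.9028·(√4.023 − √0.8001)/0.002486
  = 1.80560 × (2.00574 − 0.894483) / 0.002486 = 807.115 s.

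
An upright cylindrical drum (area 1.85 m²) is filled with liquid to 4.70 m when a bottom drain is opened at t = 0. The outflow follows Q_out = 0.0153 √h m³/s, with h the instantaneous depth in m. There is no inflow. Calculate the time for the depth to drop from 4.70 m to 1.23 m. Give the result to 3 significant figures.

Volume balance on the tank: A dh/dt = −0.0153 √h.
Separate and integrate: 2(√h − √h₀) = −(0.0153/A) t.
t = 2A(√h₀ − √h)/0.0153 = 2·1.85·(√4.70 − √1.23)/0.0153
  = 3.7000 × (2.1679 − 1.1091) / 0.0153 = 256.07 s.

256 s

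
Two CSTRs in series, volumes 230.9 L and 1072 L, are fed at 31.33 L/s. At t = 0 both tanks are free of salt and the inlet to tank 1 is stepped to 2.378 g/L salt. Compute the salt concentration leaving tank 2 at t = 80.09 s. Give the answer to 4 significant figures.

2.086 g/L

Time constants: τᵢ = Vᵢ/Q for each well-mixed tank.
τ₁ = 230.9/31.33 = 7.36993 s; τ₂ = 1072/31.33 = 34.2164 s.
Tank 1: C₁ = C_in(1 − e^(−t/τ₁)). Tank 2 (τ₁ ≠ τ₂): C₂ = C_in[1 − (τ₁ e^(−t/τ₁) − τ₂ e^(−t/τ₂))/(τ₁ − τ₂)].
At t = 80.09: e^(−t/τ₁) = 1.90751e-05, e^(−t/τ₂) = 0.0962612.
C₂ = 2.378·[1 − (7.36993·1.90751e-05 − 34.2164·0.0962612)/(-26.8465)] = 2.378·0.877318 = 2.08626 g/L.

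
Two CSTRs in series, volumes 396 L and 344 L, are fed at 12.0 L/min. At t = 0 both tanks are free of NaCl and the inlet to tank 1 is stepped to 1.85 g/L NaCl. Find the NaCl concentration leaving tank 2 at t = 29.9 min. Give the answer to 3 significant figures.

0.469 g/L

Time constants: τᵢ = Vᵢ/Q for each well-mixed tank.
τ₁ = 396/12.0 = 33.000 min; τ₂ = 344/12.0 = 28.667 min.
Tank 1: C₁ = C_in(1 − e^(−t/τ₁)). Tank 2 (τ₁ ≠ τ₂): C₂ = C_in[1 − (τ₁ e^(−t/τ₁) − τ₂ e^(−t/τ₂))/(τ₁ − τ₂)].
At t = 29.9: e^(−t/τ₁) = 0.40411, e^(−t/τ₂) = 0.35239.
C₂ = 1.85·[1 − (33.000·0.40411 − 28.667·0.35239)/(4.3333)] = 1.85·0.25370 = 0.46935 g/L.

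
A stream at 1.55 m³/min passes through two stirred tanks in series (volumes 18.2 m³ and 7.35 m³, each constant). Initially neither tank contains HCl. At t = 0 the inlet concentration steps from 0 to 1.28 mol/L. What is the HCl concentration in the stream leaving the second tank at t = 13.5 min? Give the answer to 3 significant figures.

Species balance on tank i: dCᵢ/dt = (Cᵢ₋₁ − Cᵢ)/τᵢ with τᵢ = Vᵢ/Q.
τ₁ = 18.2/1.55 = 11.742 min; τ₂ = 7.35/1.55 = 4.7419 min.
Solving the cascade with C₁(0)=C₂(0)=0 gives C₂(t) = C_in[1 − (τ₁ e^(−t/τ₁) − τ₂ e^(−t/τ₂))/(τ₁ − τ₂)].
At t = 13.5: e^(−t/τ₁) = 0.31672, e^(−t/τ₂) = 0.058022.
C₂ = 1.28·[1 − (11.742·0.31672 − 4.7419·0.058022)/(7.0000)] = 1.28·0.50803 = 0.65027 mol/L.

0.650 mol/L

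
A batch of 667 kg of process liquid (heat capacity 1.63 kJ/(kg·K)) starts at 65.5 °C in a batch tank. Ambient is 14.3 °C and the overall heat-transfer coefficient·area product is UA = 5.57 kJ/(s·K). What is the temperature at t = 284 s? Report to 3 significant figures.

26.3 °C

Unsteady energy balance on the tank contents: M c_p dT/dt = −UA(T − T_amb).
dT/dt = (T_ss − T)/τ with T_ss = T_amb = 14.300 °C, τ = M c_p/UA = 667·1.63/5.57 = 195.19 s.
This is linear first-order; T(t) = T_ss + (T₀ − T_ss) e^(−t/τ).
T(284) = 14.300 + (51.200)·0.23340 = 26.250 °C.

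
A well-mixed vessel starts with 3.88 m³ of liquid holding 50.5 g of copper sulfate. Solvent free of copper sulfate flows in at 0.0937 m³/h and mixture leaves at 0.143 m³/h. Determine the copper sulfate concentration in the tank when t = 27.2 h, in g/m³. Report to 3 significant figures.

Total volume: dV/dt = Q_in − Q_out = -0.049300 m³/h, so V(t) = 3.88 − 0.049300 t and V(27.2) = 2.5390 m³.
Species balance (pure solvent in): dm/dt = −Q_out · m/V(t).
Separate: dm/m = −Q_out dt/V(t) ⇒ ln(m/m₀) = −(Q_out/(Q_in−Q_out)) ln(V/V₀).
m = m₀ (V₀/V)^(Q_out/(Q_in−Q_out)) = 50.5 × (3.88/2.5390)^(-2.9006) = 14.761 g.
C = m/V = 14.761/2.5390 = 5.8135 g/m³.

5.81 g/m³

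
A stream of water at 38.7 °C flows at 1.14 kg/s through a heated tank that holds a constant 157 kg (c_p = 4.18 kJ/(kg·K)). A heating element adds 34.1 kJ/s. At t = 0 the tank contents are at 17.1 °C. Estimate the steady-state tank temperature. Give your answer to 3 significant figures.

Unsteady energy balance on the tank contents: M c_p dT/dt = ṁ c_p (T_in − T) + 34.1.
At steady state dT/dt = 0 ⇒ T_ss = T_in + Q̇/(ṁ c_p) = 38.7 + 34.1/(1.14·4.18) = 45.856 °C.

45.9 °C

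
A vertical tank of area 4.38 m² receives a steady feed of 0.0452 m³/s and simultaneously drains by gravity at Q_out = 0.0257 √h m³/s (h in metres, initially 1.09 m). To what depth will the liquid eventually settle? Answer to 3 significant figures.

A dh/dt = Q_in − 0.0257 √h. Steady state requires inflow = outflow:
Q_in = 0.0257 √h_ss ⇒ √h_ss = 0.0452/0.0257 = 1.7588.
h_ss = 1.7588² = 3.0932 m. (Since h₀ = 1.09 m < h_ss, the level will rise toward this value.)

3.09 m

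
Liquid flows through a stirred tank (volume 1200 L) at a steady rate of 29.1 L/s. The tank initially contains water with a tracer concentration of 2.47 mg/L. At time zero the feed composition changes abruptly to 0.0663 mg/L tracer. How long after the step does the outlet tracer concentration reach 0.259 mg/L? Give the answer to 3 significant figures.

104 s

Species balance: V dC/dt = Q(C_in − C) ⇒ τ = V/Q = 41.237 s.
C(t) = C_in + (C₀ − C_in) e^(−t/τ). Set C = 0.259 and solve for t:
e^(−t/τ) = (C − C_in)/(C₀ − C_in) = (0.259 − 0.0663)/(2.47 − 0.0663) = 0.080168
t = −τ ln(…) = 41.237 × 2.5236 = 104.07 s.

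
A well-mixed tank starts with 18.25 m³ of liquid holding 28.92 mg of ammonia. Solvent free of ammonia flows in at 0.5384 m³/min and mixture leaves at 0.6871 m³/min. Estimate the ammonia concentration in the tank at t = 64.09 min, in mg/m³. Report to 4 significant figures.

0.1093 mg/m³

Let m(t) be the amount of ammonia. Volume: V(t) = V₀ + (Q_in − Q_out) t = 18.25 − 0.148700 t; V(64.09) = 8.71982 m³.
Species balance (pure solvent in): dm/dt = −Q_out · m/V(t).
Separate: dm/m = −Q_out dt/V(t) ⇒ ln(m/m₀) = −(Q_out/(Q_in−Q_out)) ln(V/V₀).
m = m₀ (V₀/V)^(Q_out/(Q_in−Q_out)) = 28.92 × (18.25/8.71982)^(-4.62071) = 0.952970 mg.
C = m/V = 0.952970/8.71982 = 0.109288 mg/m³.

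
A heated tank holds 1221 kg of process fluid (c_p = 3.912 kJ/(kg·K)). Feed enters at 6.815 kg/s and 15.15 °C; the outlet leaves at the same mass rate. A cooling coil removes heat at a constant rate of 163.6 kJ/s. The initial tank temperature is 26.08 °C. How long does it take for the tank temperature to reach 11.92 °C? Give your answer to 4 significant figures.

317.2 s

M c_p dT/dt = ṁ c_p (T_in − T) − Q̇.
τ = M/ṁ = 179.164 s; T_ss = T_in − Q̇/(ṁ c_p) = 9.01353 °C.
T(t) = T_ss + (T₀ − T_ss) e^(−t/τ). Set T = 11.92:
e^(−t/τ) = (11.92 − 9.01353)/(26.08 − 9.01353) = 0.170303
t = −179.164 · ln(0.170303) = 317.151 s.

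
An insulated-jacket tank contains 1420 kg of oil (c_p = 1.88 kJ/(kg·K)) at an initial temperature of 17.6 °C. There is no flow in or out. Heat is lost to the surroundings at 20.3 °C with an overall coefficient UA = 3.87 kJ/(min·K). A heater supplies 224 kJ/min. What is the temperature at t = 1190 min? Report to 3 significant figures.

M c_p dT/dt = −UA(T − T_amb) + Q̇.
dT/dt = (T_ss − T)/τ with T_ss = T_amb + Q̇/UA = 20.3 + 224/3.87 = 78.181 °C, τ = M c_p/UA = 1420·1.88/3.87 = 689.82 min.
Solution: T(t) = T_ss + (T₀ − T_ss) e^(−t/τ).
T(1190) = 78.181 + (-60.581)·0.17816 = 67.388 °C.

67.4 °C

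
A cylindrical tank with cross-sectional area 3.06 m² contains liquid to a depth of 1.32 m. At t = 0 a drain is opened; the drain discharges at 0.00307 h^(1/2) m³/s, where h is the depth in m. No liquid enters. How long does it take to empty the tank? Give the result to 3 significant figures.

2290 s

A dh/dt = −Q_out = −0.00307 √h.
∫ h^(−1/2) dh = −(0.00307/A) ∫ dt, giving 2√h = 2√h₀ − (0.00307/A) t.
Tank is empty when √h = 0: t_empty = 2A√h₀/0.00307.
t_empty = 2·3.06·√1.32/0.00307 = 6.1200·1.1489/0.00307 = 2290.3 s.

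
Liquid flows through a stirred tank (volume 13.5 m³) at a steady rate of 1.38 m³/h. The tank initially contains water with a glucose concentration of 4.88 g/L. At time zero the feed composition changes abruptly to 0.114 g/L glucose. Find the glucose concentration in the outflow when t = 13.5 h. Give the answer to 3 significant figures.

Transient balance on the dissolved component: V dC/dt = Q(C_in − C).
So dC/dt = (C_in − C)/τ with τ = V/Q = 13.5/1.38 = 9.7826 h.
Integrating: C(t) = C_in + (C₀ − C_in) e^(−t/τ).
C(13.5) = 0.114 + (4.88 − 0.114)·e^(−13.5/9.7826) = 0.114 + (4.7660)·0.25158 = 1.3130 g/L.

1.31 g/L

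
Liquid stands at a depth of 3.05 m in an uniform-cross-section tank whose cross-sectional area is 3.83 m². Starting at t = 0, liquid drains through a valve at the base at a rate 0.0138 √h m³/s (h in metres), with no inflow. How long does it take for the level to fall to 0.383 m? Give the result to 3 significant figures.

626 s

Mass balance (ρ constant): A dh/dt = −0.0138 √h.
Separate and integrate: 2(√h − √h₀) = −(0.0138/A) t.
t = 2A(√h₀ − √h)/0.0138 = 2·3.83·(√3.05 − √0.383)/0.0138
  = 7.6600 × (1.7464 − 0.61887) / 0.0138 = 625.87 s.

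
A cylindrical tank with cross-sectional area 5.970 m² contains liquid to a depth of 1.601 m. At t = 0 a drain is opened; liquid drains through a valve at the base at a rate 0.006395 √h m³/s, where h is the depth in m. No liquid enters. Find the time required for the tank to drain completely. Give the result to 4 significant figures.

2362 s

Unsteady balance on liquid volume: A dh/dt = −0.006395 √h.
Separate and integrate: 2(√h − √h₀) = −(0.006395/A) t.
Set h = 0: 2√h₀ = (0.006395/A) t_empty ⇒ t_empty = 2A√h₀/0.006395.
t_empty = 2·5.970·√1.601/0.006395 = 11.9400·1.26531/0.006395 = 2362.43 s.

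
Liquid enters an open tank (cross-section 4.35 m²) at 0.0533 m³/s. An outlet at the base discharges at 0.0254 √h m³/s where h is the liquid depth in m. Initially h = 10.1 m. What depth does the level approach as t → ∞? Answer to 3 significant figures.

4.40 m

Volume balance on the tank: A dh/dt = Q_in − 0.0254 √h. At steady state dh/dt = 0:
Q_in = 0.0254 √h_ss ⇒ √h_ss = 0.0533/0.0254 = 2.0984.
h_ss = 2.0984² = 4.4034 m. (Since h₀ = 10.1 m > h_ss, the level will fall toward this value.)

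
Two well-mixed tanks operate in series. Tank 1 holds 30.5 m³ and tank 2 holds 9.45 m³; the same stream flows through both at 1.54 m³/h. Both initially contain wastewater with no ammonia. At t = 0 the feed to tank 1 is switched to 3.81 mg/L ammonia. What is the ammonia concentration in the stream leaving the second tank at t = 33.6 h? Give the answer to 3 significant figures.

2.81 mg/L

Time constants: τᵢ = Vᵢ/Q for each well-mixed tank.
τ₁ = 30.5/1.54 = 19.805 h; τ₂ = 9.45/1.54 = 6.1364 h.
Solving the cascade with C₁(0)=C₂(0)=0 gives C₂(t) = C_in[1 − (τ₁ e^(−t/τ₁) − τ₂ e^(−t/τ₂))/(τ₁ − τ₂)].
At t = 33.6: e^(−t/τ₁) = 0.18332, e^(−t/τ₂) = 0.0041879.
C₂ = 3.81·[1 − (19.805·0.18332 − 6.1364·0.0041879)/(13.669)] = 3.81·0.73626 = 2.8052 mg/L.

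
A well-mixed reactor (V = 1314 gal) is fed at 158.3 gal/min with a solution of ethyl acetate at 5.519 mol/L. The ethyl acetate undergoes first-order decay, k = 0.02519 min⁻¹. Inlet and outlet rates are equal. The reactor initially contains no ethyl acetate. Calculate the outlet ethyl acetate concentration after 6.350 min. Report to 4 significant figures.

2.754 mol/L

Accumulation = in − out − consumed: V dC/dt = Q C_in − Q C − k V C.
dC/dt = (Q/V) C_in − (Q/V + k) C; effective rate a = Q/V + k = 0.120472 + 0.02519 = 0.145662 min⁻¹.
C_ss = Q C_in/(Q + kV) = 4.56457 mol/L; C(t) = C_ss + (C₀ − C_ss) e^(−a t).
C(6.350) = 4.56457 + (-4.56457)·e^(−0.145662·6.350) = 4.56457 + (-4.56457)·0.396550 = 2.75449 mol/L.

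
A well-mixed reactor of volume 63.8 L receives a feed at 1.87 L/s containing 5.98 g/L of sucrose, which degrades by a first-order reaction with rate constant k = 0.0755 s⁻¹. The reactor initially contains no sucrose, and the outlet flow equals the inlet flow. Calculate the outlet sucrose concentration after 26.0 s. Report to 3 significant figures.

1.56 g/L

V dC/dt = Q(C_in − C) − k V C.
This is linear with rate a = Q/V + k = 0.10481 s⁻¹.
C_ss = Q C_in/(Q + kV) = 1.6723 g/L; C(t) = C_ss + (C₀ − C_ss) e^(−a t).
C(26.0) = 1.6723 + (-1.6723)·e^(−0.10481·26.0) = 1.6723 + (-1.6723)·0.065542 = 1.5627 g/L.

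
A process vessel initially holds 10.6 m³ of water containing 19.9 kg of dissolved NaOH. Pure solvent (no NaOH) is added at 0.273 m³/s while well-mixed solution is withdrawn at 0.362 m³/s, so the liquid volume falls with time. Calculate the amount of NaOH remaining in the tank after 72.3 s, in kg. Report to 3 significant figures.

Let m(t) be the amount of NaOH. Volume: V(t) = V₀ + (Q_in − Q_out) t = 10.6 − 0.089000 t; V(72.3) = 4.1653 m³.
Solute balance: dm/dt = 0 − Q_out C = −Q_out m/V(t).
Separate: dm/m = −Q_out dt/V(t) ⇒ ln(m/m₀) = −(Q_out/(Q_in−Q_out)) ln(V/V₀).
m = m₀ (V₀/V)^(Q_out/(Q_in−Q_out)) = 19.9 × (10.6/4.1653)^(-4.0674) = 0.44552 kg.

0.446 kg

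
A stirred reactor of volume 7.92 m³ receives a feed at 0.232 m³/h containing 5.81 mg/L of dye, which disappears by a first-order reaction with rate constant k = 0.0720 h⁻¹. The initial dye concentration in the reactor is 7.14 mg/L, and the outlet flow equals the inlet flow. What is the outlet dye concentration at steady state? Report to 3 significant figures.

1.68 mg/L

Accumulation = in − out − consumed: V dC/dt = Q C_in − Q C − k V C.
At steady state: 0 = Q C_in − (Q + kV) C_ss, so C_ss = Q C_in/(Q + kV).
C_ss = 0.232·5.81/(0.232 + 0.0720·7.92) = 1.3479/0.80224 = 1.6802 mg/L.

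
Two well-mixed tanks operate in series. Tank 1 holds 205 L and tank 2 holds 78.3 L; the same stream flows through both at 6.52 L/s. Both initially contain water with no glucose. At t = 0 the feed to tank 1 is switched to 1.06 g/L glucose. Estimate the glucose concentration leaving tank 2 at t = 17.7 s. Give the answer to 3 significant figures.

0.233 g/L

Species balance on tank i: dCᵢ/dt = (Cᵢ₋₁ − Cᵢ)/τᵢ with τᵢ = Vᵢ/Q.
τ₁ = 205/6.52 = 31.442 s; τ₂ = 78.3/6.52 = 12.009 s.
Solving the cascade with C₁(0)=C₂(0)=0 gives C₂(t) = C_in[1 − (τ₁ e^(−t/τ₁) − τ₂ e^(−t/τ₂))/(τ₁ − τ₂)].
At t = 17.7: e^(−t/τ₁) = 0.56953, e^(−t/τ₂) = 0.22904.
C₂ = 1.06·[1 − (31.442·0.56953 − 12.009·0.22904)/(19.433)] = 1.06·0.22005 = 0.23325 g/L.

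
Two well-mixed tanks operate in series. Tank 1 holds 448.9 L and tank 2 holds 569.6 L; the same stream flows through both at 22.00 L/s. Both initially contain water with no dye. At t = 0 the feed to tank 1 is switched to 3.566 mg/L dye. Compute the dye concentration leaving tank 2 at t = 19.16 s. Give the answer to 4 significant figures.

Each tank obeys Vᵢ dCᵢ/dt = Q(Cᵢ₋₁ − Cᵢ), so τᵢ = Vᵢ/Q.
τ₁ = 448.9/22.00 = 20.4045 s; τ₂ = 569.6/22.00 = 25.8909 s.
Tank 1: C₁ = C_in(1 − e^(−t/τ₁)). Tank 2 (τ₁ ≠ τ₂): C₂ = C_in[1 − (τ₁ e^(−t/τ₁) − τ₂ e^(−t/τ₂))/(τ₁ − τ₂)].
At t = 19.16: e^(−t/τ₁) = 0.391016, e^(−t/τ₂) = 0.477101.
C₂ = 3.566·[1 − (20.4045·0.391016 − 25.8909·0.477101)/(-5.48636)] = 3.566·0.202740 = 0.722970 mg/L.

0.7230 mg/L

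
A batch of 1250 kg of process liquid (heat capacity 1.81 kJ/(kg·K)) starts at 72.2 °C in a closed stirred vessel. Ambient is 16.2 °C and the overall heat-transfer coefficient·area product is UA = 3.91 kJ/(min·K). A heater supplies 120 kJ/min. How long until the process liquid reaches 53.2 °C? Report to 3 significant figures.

M c_p dT/dt = −UA(T − T_amb) + Q̇.
τ = M c_p/UA = 578.64 min; T_ss = T_amb + Q̇/UA = 16.2 + 120/3.91 = 46.891 °C.
T(t) = T_ss + (T₀ − T_ss)e^(−t/τ); set T = 53.2:
t = −τ ln[(T − T_ss)/(T₀ − T_ss)] = −578.64 · ln(0.24929) = 803.81 min.

804 min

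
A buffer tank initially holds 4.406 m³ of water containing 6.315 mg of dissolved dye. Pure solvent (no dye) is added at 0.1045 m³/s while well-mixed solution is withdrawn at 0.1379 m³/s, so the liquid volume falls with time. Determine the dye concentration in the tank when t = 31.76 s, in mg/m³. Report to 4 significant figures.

0.6054 mg/m³

Total volume: dV/dt = Q_in − Q_out = -0.0334000 m³/s, so V(t) = 4.406 − 0.0334000 t and V(31.76) = 3.34522 m³.
Species balance (pure solvent in): dm/dt = −Q_out · m/V(t).
Separate: dm/m = −Q_out dt/V(t) ⇒ ln(m/m₀) = −(Q_out/(Q_in−Q_out)) ln(V/V₀).
m = m₀ (V₀/V)^(Q_out/(Q_in−Q_out)) = 6.315 × (4.406/3.34522)^(-4.12874) = 2.02531 mg.
C = m/V = 2.02531/3.34522 = 0.605435 mg/m³.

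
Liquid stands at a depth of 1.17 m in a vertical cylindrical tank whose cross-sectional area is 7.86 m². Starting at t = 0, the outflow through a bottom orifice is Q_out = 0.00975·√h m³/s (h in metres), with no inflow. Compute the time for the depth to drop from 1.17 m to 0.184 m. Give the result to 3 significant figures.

A dh/dt = −Q_out = −0.00975 √h.
∫ h^(−1/2) dh = −(0.00975/A) ∫ dt, giving 2√h = 2√h₀ − (0.00975/A) t.
t = 2A(√h₀ − √h)/0.00975 = 2·7.86·(√1.17 − √0.184)/0.00975
  = 15.720 × (1.0817 − 0.42895) / 0.00975 = 1052.4 s.

1050 s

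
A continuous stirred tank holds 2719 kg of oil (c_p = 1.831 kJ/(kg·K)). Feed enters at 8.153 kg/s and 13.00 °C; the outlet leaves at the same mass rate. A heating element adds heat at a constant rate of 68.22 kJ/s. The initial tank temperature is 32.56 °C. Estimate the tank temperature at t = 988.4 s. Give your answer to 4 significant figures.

Heat balance on the well-mixed liquid: M c_p dT/dt = ṁ c_p (T_in − T) + 68.22.
Rearrange: dT/dt = (T_ss − T)/τ with τ = M/ṁ = 333.497 s and T_ss = T_in + Q̇/(ṁ c_p) = 17.5699 °C.
Solution: T(t) = T_ss + (T₀ − T_ss) e^(−t/τ).
T(988.4) = 17.5699 + (14.9901)·e^(−988.4/333.497) = 17.5699 + (14.9901)·0.0516252 = 18.3438 °C.

18.34 °C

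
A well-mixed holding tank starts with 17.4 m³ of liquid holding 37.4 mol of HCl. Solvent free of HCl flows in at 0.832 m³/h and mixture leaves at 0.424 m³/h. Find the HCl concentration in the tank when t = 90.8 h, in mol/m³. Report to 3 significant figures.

Total volume: dV/dt = Q_in − Q_out = 0.40800 m³/h, so V(t) = 17.4 + 0.40800 t and V(90.8) = 54.446 m³.
No HCl enters, so dm/dt = −Q_out · (m/V).
Separate: dm/m = −Q_out dt/V(t) ⇒ ln(m/m₀) = −(Q_out/(Q_in−Q_out)) ln(V/V₀).
m = m₀ (V₀/V)^(Q_out/(Q_in−Q_out)) = 37.4 × (17.4/54.446)^(1.0392) = 11.429 mol.
C = m/V = 11.429/54.446 = 0.20992 mol/m³.

0.210 mol/m³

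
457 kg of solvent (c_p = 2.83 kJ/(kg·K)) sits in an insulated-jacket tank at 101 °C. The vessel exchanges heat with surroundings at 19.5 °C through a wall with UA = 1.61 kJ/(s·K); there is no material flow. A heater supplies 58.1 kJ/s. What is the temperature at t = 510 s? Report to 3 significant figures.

79.7 °C

First-law balance (no shaft work): M c_p dT/dt = −UA(T − T_amb) + Q̇.
dT/dt = (T_ss − T)/τ with T_ss = T_amb + Q̇/UA = 19.5 + 58.1/1.61 = 55.587 °C, τ = M c_p/UA = 457·2.83/1.61 = 803.30 s.
This is linear first-order; T(t) = T_ss + (T₀ − T_ss) e^(−t/τ).
T(510) = 55.587 + (45.413)·0.53000 = 79.656 °C.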